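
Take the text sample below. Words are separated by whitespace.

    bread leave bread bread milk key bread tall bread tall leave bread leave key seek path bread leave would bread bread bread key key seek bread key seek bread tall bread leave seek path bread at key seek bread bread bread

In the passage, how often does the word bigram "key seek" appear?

Scanning the 40 overlapping bigram windows for "key seek":
  position 14–15: key seek
  position 24–25: key seek
  position 27–28: key seek
  position 37–38: key seek

4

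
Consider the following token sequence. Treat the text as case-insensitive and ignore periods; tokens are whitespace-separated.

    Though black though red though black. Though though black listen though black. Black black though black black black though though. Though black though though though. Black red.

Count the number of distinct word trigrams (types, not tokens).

27 tokens → 25 trigram windows in total.
Repeated trigrams (each contributes count−1 duplicates):
  black though though: 3
  though black though: 3
  though though black: 3
  black black black: 2
  black black though: 2
  though black black: 2
  though though though: 2
10 duplicate windows → 25 − 10 = 15 distinct.

15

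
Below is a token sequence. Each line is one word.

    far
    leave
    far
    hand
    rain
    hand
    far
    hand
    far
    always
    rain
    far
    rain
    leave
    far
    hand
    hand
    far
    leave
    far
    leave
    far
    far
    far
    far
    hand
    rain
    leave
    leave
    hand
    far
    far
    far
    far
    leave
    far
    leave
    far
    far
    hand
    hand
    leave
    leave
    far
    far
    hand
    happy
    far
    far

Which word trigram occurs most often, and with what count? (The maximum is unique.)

"far leave far", 5 times

Trigram frequencies (highest first):
  far leave far: 5
  far far far: 4
  leave far far: 3
  far far hand: 3
  leave far hand: 2
  far hand rain: 2
  … (26 more, each ≤ 2)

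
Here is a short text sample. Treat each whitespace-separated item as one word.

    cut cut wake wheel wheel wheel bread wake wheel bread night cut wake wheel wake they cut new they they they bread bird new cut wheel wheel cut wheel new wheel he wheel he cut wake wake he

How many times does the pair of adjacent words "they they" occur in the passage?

2

Scanning the 37 overlapping bigram windows for "they they":
  position 19–20: they they
  position 20–21: they they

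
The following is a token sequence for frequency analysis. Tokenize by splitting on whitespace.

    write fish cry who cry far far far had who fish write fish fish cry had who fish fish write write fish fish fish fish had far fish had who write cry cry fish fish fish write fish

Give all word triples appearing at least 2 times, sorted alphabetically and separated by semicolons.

fish fish fish; fish fish write; fish write fish; had who fish; write fish fish

Trigram counts meeting the condition (at least 2 times):
  fish fish fish: 3
  fish fish write: 2
  fish write fish: 2
  had who fish: 2
  write fish fish: 2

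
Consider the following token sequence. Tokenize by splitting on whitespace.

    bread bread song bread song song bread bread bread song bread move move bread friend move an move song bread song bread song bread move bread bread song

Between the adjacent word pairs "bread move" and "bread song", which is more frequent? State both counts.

"bread move": 2 occurrences
"bread song": 6 occurrences

"bread song" (6 vs 2)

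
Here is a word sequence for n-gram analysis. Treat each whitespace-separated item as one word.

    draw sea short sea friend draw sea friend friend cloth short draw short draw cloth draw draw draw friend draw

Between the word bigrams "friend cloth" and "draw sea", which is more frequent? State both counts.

"friend cloth": 1 occurrence
"draw sea": 2 occurrences

"draw sea" (2 vs 1)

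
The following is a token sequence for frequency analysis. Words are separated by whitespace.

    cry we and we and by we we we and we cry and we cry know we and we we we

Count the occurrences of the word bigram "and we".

4

Scanning the 20 overlapping bigram windows for "and we":
  position 3–4: and we
  position 10–11: and we
  position 13–14: and we
  position 18–19: and we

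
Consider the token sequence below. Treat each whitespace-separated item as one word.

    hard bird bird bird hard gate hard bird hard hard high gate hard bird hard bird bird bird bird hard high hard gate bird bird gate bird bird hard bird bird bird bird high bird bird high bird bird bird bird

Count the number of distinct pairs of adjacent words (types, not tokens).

41 tokens → 40 bigram windows in total.
Repeated bigrams (each contributes count−1 duplicates):
  bird bird: 14
  bird hard: 5
  hard bird: 5
  bird high: 2
  gate bird: 2
  gate hard: 2
  hard gate: 2
  hard high: 2
  … (1 more repeated)
27 duplicate windows → 40 − 27 = 13 distinct.

13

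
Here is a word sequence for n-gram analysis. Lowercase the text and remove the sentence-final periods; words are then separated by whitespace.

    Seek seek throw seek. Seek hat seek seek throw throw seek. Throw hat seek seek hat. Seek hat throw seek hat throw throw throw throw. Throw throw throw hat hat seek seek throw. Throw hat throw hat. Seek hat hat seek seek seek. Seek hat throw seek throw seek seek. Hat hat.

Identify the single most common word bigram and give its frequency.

Bigram frequencies (highest first):
  seek seek: 9
  throw throw: 8
  seek hat: 7
  hat seek: 6
  seek throw: 5
  throw seek: 5
  … (3 more, each ≤ 4)

"seek seek", 9 times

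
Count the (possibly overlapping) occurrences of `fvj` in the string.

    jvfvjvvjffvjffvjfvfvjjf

4

Sliding a length-3 window over the 23 characters (21 positions):
  position 3–5: fvj
  position 10–12: fvj
  position 14–16: fvj
  position 19–21: fvj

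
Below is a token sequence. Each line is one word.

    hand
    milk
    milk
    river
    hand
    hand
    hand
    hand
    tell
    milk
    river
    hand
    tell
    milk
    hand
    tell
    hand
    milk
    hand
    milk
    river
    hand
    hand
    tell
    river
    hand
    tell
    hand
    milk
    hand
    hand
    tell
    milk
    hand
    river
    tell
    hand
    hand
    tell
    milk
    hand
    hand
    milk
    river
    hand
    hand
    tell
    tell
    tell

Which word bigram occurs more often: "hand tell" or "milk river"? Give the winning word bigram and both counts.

"hand tell": 8 occurrences
"milk river": 4 occurrences

"hand tell" (8 vs 4)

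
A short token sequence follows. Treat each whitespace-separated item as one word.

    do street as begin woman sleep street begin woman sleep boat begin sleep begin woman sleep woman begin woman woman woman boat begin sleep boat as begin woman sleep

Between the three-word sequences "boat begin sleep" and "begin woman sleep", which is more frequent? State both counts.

"begin woman sleep" (4 vs 2)

"boat begin sleep": 2 occurrences
"begin woman sleep": 4 occurrences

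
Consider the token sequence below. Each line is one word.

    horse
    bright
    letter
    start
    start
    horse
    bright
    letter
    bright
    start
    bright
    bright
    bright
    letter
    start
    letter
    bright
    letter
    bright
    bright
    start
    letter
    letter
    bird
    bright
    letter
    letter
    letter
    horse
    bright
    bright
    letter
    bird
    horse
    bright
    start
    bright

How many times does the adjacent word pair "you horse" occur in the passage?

Scanning the 36 overlapping bigram windows for "you horse":
  (none found)

0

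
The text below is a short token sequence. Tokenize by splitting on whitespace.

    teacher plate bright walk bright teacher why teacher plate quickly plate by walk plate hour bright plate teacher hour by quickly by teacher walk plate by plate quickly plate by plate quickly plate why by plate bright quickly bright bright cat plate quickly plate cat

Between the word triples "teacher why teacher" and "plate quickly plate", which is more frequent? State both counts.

"teacher why teacher": 1 occurrence
"plate quickly plate": 4 occurrences

"plate quickly plate" (4 vs 1)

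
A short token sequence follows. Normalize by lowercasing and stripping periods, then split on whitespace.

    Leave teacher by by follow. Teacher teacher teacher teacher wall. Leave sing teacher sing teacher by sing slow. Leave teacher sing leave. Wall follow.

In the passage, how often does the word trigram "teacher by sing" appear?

Scanning the 22 overlapping trigram windows for "teacher by sing":
  position 15–17: teacher by sing

1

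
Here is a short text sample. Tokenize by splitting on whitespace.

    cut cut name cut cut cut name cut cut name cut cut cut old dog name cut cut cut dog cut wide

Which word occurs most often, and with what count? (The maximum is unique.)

Unigram frequencies (highest first):
  cut: 14
  name: 4
  dog: 2
  old: 1
  wide: 1

"cut", 14 times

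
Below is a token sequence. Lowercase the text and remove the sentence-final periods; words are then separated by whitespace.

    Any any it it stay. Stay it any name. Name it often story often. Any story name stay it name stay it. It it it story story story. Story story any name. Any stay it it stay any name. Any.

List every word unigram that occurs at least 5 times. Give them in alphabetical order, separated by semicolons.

any; it; name; stay; story

Unigram counts meeting the condition (at least 5 times):
  any: 8
  it: 11
  name: 6
  stay: 6
  story: 7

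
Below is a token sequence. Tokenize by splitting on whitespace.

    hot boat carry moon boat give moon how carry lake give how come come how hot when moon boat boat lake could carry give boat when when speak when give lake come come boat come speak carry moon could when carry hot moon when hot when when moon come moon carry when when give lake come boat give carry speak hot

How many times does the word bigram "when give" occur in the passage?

2

Scanning the 60 overlapping bigram windows for "when give":
  position 29–30: when give
  position 53–54: when give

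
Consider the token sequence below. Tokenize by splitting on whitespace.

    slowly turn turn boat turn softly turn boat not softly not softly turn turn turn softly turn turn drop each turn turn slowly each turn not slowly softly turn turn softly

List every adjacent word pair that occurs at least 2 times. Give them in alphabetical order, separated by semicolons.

Bigram counts meeting the condition (at least 2 times):
  each turn: 2
  not softly: 2
  softly turn: 4
  turn boat: 2
  turn softly: 3
  turn turn: 6

each turn; not softly; softly turn; turn boat; turn softly; turn turn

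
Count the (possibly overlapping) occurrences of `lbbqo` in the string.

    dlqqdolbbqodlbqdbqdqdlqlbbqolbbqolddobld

Sliding a length-5 window over the 40 characters (36 positions):
  position 7–11: lbbqo
  position 24–28: lbbqo
  position 29–33: lbbqo

3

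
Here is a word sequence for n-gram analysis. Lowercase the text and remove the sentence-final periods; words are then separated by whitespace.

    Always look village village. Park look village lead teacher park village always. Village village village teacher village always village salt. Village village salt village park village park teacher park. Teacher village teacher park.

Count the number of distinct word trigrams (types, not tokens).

29

33 tokens → 31 trigram windows in total.
Repeated trigrams (each contributes count−1 duplicates):
  village always village: 2
  village salt village: 2
2 duplicate windows → 31 − 2 = 29 distinct.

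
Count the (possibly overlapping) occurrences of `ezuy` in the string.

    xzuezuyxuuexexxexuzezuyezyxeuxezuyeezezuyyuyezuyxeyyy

5

Sliding a length-4 window over the 53 characters (50 positions):
  position 4–7: ezuy
  position 20–23: ezuy
  position 31–34: ezuy
  position 38–41: ezuy
  position 45–48: ezuy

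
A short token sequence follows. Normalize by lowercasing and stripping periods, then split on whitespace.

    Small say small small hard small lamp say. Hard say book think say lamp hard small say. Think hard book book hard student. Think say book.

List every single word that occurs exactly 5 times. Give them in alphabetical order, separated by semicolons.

Unigram counts meeting the condition (exactly 5 times):
  hard: 5
  small: 5

hard; small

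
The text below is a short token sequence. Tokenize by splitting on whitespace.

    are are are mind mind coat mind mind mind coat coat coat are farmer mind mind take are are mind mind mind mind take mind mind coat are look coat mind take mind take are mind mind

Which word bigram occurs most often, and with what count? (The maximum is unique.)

Bigram frequencies (highest first):
  mind mind: 9
  mind take: 4
  are are: 3
  are mind: 3
  mind coat: 3
  coat mind: 2
  … (8 more, each ≤ 2)

"mind mind", 9 times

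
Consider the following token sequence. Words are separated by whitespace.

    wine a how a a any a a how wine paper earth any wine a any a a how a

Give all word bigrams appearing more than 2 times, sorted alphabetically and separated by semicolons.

Bigram counts meeting the condition (more than 2 times):
  a a: 3
  a how: 3

a a; a how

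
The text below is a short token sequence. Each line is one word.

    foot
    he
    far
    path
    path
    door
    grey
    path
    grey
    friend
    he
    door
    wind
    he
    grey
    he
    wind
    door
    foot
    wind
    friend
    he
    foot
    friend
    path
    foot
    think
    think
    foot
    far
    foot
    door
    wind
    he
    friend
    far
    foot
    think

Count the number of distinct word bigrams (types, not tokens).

38 tokens → 37 bigram windows in total.
Repeated bigrams (each contributes count−1 duplicates):
  door wind: 2
  far foot: 2
  foot think: 2
  friend he: 2
  wind he: 2
5 duplicate windows → 37 − 5 = 32 distinct.

32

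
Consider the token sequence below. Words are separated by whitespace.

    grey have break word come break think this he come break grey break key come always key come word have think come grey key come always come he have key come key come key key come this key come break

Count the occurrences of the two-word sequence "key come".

7

Scanning the 39 overlapping bigram windows for "key come":
  position 14–15: key come
  position 17–18: key come
  position 24–25: key come
  position 30–31: key come
  position 32–33: key come
  position 35–36: key come
  position 38–39: key come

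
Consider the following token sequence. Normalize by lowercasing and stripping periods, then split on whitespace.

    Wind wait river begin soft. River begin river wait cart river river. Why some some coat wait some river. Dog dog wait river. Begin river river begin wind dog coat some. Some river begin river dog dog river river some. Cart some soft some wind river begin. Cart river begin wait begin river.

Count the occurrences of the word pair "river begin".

7

Scanning the 52 overlapping bigram windows for "river begin":
  position 3–4: river begin
  position 6–7: river begin
  position 23–24: river begin
  position 26–27: river begin
  position 33–34: river begin
  position 46–47: river begin
  position 49–50: river begin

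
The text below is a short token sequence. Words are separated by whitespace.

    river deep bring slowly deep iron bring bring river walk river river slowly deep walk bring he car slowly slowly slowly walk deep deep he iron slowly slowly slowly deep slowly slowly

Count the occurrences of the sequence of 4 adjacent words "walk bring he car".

1

Scanning the 29 overlapping 4-gram windows for "walk bring he car":
  position 15–18: walk bring he car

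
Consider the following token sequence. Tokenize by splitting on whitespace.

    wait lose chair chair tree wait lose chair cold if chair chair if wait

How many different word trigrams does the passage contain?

14 tokens → 12 trigram windows in total.
Repeated trigrams (each contributes count−1 duplicates):
  wait lose chair: 2
1 duplicate windows → 12 − 1 = 11 distinct.

11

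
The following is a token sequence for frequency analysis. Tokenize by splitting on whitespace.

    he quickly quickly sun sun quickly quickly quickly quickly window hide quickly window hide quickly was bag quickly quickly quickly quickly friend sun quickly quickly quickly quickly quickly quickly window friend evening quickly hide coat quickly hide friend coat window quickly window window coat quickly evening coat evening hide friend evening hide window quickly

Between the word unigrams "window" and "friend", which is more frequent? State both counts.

"window": 7 occurrences
"friend": 4 occurrences

"window" (7 vs 4)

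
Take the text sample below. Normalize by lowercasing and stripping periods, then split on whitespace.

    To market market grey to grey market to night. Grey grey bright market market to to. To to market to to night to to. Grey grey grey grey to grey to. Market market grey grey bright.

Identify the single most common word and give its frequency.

Unigram frequencies (highest first):
  to: 13
  grey: 11
  market: 8
  night: 2
  bright: 2

"to", 13 times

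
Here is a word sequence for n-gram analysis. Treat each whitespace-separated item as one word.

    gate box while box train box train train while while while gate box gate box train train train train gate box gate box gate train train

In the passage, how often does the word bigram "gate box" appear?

Scanning the 25 overlapping bigram windows for "gate box":
  position 1–2: gate box
  position 12–13: gate box
  position 14–15: gate box
  position 20–21: gate box
  position 22–23: gate box

5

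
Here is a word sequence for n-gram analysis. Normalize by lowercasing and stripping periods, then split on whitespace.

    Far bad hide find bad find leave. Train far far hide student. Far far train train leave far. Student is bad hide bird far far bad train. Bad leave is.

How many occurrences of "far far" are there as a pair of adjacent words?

3

Scanning the 29 overlapping bigram windows for "far far":
  position 9–10: far far
  position 13–14: far far
  position 24–25: far far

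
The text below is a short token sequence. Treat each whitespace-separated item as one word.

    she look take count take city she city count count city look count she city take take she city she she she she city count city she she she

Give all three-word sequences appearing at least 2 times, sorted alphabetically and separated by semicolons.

Trigram counts meeting the condition (at least 2 times):
  city she she: 2
  she city count: 2
  she she she: 3

city she she; she city count; she she she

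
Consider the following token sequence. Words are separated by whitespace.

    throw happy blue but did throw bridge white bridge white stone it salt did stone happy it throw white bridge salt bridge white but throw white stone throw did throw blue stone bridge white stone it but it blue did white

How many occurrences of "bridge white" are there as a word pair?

4

Scanning the 40 overlapping bigram windows for "bridge white":
  position 7–8: bridge white
  position 9–10: bridge white
  position 22–23: bridge white
  position 33–34: bridge white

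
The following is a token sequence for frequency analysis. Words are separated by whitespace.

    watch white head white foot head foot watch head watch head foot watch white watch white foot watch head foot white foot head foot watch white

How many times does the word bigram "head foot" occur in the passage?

4

Scanning the 25 overlapping bigram windows for "head foot":
  position 6–7: head foot
  position 11–12: head foot
  position 19–20: head foot
  position 23–24: head foot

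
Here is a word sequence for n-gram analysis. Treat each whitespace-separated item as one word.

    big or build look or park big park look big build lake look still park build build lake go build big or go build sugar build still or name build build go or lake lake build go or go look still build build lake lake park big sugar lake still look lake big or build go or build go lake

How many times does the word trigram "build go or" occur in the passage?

3

Scanning the 58 overlapping trigram windows for "build go or":
  position 31–33: build go or
  position 36–38: build go or
  position 55–57: build go or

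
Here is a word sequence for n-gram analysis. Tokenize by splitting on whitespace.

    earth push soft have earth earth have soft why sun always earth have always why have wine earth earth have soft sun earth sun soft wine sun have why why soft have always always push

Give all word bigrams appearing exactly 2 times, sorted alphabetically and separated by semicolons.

Bigram counts meeting the condition (exactly 2 times):
  earth earth: 2
  have always: 2
  have soft: 2
  soft have: 2

earth earth; have always; have soft; soft have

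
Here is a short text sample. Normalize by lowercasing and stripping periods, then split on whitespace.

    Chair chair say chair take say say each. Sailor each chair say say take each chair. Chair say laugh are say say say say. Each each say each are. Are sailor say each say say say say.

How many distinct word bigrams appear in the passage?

21

37 tokens → 36 bigram windows in total.
Repeated bigrams (each contributes count−1 duplicates):
  say say: 8
  say each: 4
  chair say: 3
  chair chair: 2
  each chair: 2
  each say: 2
15 duplicate windows → 36 − 15 = 21 distinct.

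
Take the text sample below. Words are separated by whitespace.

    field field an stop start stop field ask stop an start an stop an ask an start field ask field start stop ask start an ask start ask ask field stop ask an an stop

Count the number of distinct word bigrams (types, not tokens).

22

35 tokens → 34 bigram windows in total.
Repeated bigrams (each contributes count−1 duplicates):
  an stop: 3
  an ask: 2
  an start: 2
  ask an: 2
  ask field: 2
  ask start: 2
  field ask: 2
  start an: 2
  … (3 more repeated)
12 duplicate windows → 34 − 12 = 22 distinct.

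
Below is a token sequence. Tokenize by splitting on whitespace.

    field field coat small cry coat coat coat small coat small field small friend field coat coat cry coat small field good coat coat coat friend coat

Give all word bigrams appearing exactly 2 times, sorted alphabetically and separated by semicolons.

cry coat; field coat; small field

Bigram counts meeting the condition (exactly 2 times):
  cry coat: 2
  field coat: 2
  small field: 2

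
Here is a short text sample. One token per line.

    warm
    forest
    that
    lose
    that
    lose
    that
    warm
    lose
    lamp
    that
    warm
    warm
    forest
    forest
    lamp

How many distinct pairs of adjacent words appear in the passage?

11

16 tokens → 15 bigram windows in total.
Repeated bigrams (each contributes count−1 duplicates):
  lose that: 2
  that lose: 2
  that warm: 2
  warm forest: 2
4 duplicate windows → 15 − 4 = 11 distinct.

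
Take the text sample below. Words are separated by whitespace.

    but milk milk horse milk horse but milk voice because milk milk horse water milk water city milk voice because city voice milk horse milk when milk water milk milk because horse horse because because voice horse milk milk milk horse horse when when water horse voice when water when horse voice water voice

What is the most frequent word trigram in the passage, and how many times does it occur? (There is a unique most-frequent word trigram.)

"milk milk horse", 3 times

Trigram frequencies (highest first):
  milk milk horse: 3
  milk horse milk: 2
  milk voice because: 2
  but milk milk: 1
  horse milk horse: 1
  milk horse but: 1
  … (42 more, each ≤ 1)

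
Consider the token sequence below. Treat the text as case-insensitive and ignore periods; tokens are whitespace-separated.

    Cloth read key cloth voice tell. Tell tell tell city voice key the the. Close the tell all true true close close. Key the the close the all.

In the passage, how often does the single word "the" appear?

Scanning the 28 tokens for "the":
  position 13: the
  position 14: the
  position 16: the
  position 24: the
  position 25: the
  position 27: the

6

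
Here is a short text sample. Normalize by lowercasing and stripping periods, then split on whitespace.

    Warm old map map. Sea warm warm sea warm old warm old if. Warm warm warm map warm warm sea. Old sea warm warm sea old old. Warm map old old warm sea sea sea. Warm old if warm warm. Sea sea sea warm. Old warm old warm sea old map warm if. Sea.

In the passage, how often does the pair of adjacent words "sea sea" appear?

4

Scanning the 53 overlapping bigram windows for "sea sea":
  position 33–34: sea sea
  position 34–35: sea sea
  position 41–42: sea sea
  position 42–43: sea sea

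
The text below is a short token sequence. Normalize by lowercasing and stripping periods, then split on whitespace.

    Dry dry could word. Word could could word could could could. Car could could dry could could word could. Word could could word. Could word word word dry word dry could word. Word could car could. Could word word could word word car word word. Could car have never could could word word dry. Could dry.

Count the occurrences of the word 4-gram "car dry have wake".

0

Scanning the 53 overlapping 4-gram windows for "car dry have wake":
  (none found)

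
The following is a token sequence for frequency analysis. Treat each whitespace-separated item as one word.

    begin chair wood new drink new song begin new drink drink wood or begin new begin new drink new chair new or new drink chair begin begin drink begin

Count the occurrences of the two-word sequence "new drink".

Scanning the 28 overlapping bigram windows for "new drink":
  position 4–5: new drink
  position 9–10: new drink
  position 17–18: new drink
  position 23–24: new drink

4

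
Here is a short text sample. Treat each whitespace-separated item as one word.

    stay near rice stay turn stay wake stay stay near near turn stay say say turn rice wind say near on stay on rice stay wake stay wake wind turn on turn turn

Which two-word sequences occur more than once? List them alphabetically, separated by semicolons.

Bigram counts meeting the condition (more than once):
  rice stay: 2
  stay near: 2
  stay wake: 3
  turn stay: 2
  wake stay: 2

rice stay; stay near; stay wake; turn stay; wake stay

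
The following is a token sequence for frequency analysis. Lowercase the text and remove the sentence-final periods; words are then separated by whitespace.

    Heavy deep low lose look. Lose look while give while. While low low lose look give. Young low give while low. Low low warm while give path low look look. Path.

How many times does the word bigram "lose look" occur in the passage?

Scanning the 30 overlapping bigram windows for "lose look":
  position 4–5: lose look
  position 6–7: lose look
  position 14–15: lose look

3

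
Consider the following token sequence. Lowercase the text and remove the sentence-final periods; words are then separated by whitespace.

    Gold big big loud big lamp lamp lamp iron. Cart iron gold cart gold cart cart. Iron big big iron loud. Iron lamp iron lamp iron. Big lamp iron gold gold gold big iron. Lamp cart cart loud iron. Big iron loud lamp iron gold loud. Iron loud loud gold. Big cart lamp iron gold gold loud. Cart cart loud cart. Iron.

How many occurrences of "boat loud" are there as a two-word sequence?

Scanning the 61 overlapping bigram windows for "boat loud":
  (none found)

0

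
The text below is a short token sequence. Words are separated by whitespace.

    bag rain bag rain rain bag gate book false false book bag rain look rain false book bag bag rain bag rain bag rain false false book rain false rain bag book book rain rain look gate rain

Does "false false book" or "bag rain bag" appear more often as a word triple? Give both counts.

"bag rain bag" (3 vs 2)

"false false book": 2 occurrences
"bag rain bag": 3 occurrences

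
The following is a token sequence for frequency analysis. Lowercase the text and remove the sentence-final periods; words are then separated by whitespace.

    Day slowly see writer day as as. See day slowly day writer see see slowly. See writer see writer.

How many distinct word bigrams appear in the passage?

19 tokens → 18 bigram windows in total.
Repeated bigrams (each contributes count−1 duplicates):
  see writer: 3
  day slowly: 2
  slowly see: 2
  writer see: 2
5 duplicate windows → 18 − 5 = 13 distinct.

13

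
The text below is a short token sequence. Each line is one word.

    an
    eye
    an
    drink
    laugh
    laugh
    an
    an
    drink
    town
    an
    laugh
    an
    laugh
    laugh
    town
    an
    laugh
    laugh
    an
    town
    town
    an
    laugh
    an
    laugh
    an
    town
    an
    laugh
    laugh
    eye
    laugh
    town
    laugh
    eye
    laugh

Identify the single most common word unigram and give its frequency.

Unigram frequencies (highest first):
  laugh: 14
  an: 12
  town: 6
  eye: 3
  drink: 2

"laugh", 14 times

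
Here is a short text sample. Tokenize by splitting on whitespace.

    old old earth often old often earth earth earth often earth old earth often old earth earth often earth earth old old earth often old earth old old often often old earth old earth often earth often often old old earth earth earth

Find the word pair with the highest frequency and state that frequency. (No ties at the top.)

"old earth", 8 times

Bigram frequencies (highest first):
  old earth: 8
  earth often: 7
  earth earth: 6
  often old: 5
  old old: 4
  often earth: 4
  … (3 more, each ≤ 4)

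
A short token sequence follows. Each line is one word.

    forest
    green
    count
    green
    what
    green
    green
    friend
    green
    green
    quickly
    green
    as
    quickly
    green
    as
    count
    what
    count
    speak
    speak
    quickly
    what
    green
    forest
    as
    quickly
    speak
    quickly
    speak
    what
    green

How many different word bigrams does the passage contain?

32 tokens → 31 bigram windows in total.
Repeated bigrams (each contributes count−1 duplicates):
  what green: 3
  as quickly: 2
  green as: 2
  green green: 2
  quickly green: 2
  quickly speak: 2
  speak quickly: 2
8 duplicate windows → 31 − 8 = 23 distinct.

23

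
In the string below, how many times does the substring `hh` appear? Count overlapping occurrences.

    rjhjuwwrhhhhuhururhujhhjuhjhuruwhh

Sliding a length-2 window over the 34 characters (33 positions):
  position 9–10: hh
  position 10–11: hh
  position 11–12: hh
  position 22–23: hh
  position 33–34: hh

5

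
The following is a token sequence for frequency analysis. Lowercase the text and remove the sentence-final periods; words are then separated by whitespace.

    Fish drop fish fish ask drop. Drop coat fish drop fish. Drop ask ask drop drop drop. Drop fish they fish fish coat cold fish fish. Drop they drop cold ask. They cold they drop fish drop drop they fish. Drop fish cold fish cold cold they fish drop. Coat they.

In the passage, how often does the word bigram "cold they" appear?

2

Scanning the 50 overlapping bigram windows for "cold they":
  position 33–34: cold they
  position 46–47: cold they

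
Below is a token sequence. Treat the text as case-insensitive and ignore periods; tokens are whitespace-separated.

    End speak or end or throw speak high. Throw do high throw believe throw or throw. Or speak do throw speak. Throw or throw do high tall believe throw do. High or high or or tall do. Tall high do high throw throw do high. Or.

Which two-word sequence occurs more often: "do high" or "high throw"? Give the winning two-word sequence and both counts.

"do high": 5 occurrences
"high throw": 3 occurrences

"do high" (5 vs 3)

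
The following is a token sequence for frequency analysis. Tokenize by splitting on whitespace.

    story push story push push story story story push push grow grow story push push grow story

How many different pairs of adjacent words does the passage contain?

7

17 tokens → 16 bigram windows in total.
Repeated bigrams (each contributes count−1 duplicates):
  story push: 4
  push push: 3
  grow story: 2
  push grow: 2
  push story: 2
  story story: 2
9 duplicate windows → 16 − 9 = 7 distinct.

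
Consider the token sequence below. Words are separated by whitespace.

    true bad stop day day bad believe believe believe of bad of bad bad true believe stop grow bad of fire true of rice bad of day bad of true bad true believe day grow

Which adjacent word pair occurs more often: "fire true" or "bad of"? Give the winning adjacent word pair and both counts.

"fire true": 1 occurrence
"bad of": 4 occurrences

"bad of" (4 vs 1)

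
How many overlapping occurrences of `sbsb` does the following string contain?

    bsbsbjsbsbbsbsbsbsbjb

5

Sliding a length-4 window over the 21 characters (18 positions):
  position 2–5: sbsb
  position 7–10: sbsb
  position 12–15: sbsb
  position 14–17: sbsb
  position 16–19: sbsb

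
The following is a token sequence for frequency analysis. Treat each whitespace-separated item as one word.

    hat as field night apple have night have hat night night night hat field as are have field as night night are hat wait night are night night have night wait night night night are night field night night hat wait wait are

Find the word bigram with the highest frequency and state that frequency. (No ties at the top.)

Bigram frequencies (highest first):
  night night: 7
  night are: 3
  field night: 2
  have night: 2
  night have: 2
  night hat: 2
  … (20 more, each ≤ 2)

"night night", 7 times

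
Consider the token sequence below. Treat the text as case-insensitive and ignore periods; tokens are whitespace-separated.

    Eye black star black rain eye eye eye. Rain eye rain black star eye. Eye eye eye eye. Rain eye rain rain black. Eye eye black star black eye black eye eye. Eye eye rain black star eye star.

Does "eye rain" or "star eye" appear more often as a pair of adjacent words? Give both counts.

"eye rain" (5 vs 2)

"eye rain": 5 occurrences
"star eye": 2 occurrences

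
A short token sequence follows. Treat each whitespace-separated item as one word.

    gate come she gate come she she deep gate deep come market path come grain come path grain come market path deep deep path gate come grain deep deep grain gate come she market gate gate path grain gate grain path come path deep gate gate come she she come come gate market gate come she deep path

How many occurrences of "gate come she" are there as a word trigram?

Scanning the 56 overlapping trigram windows for "gate come she":
  position 1–3: gate come she
  position 4–6: gate come she
  position 31–33: gate come she
  position 46–48: gate come she
  position 54–56: gate come she

5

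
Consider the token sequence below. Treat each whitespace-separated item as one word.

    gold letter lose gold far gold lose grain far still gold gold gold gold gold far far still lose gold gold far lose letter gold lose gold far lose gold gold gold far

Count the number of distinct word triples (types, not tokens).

33 tokens → 31 trigram windows in total.
Repeated trigrams (each contributes count−1 duplicates):
  gold gold gold: 4
  gold gold far: 3
  gold far lose: 2
  lose gold far: 2
  lose gold gold: 2
8 duplicate windows → 31 − 8 = 23 distinct.

23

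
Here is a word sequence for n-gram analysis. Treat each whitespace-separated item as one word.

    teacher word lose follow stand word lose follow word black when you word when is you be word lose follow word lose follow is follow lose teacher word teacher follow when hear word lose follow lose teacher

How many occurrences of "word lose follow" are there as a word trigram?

5

Scanning the 35 overlapping trigram windows for "word lose follow":
  position 2–4: word lose follow
  position 6–8: word lose follow
  position 18–20: word lose follow
  position 21–23: word lose follow
  position 33–35: word lose follow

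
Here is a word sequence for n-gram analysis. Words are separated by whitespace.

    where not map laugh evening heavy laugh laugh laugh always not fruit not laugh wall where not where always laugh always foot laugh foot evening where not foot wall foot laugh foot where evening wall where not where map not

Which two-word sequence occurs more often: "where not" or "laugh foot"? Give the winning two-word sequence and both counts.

"where not" (4 vs 2)

"where not": 4 occurrences
"laugh foot": 2 occurrences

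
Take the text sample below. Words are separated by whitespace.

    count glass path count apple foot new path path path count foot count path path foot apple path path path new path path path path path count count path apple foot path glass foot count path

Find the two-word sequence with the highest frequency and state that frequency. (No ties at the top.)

Bigram frequencies (highest first):
  path path: 9
  path count: 3
  count path: 3
  apple foot: 2
  new path: 2
  foot count: 2
  … (14 more, each ≤ 1)

"path path", 9 times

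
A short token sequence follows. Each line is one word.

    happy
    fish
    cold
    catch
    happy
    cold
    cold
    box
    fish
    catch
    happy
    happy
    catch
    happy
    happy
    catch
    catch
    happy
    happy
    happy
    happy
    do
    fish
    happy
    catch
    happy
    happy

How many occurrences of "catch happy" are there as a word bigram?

5

Scanning the 26 overlapping bigram windows for "catch happy":
  position 4–5: catch happy
  position 10–11: catch happy
  position 13–14: catch happy
  position 17–18: catch happy
  position 25–26: catch happy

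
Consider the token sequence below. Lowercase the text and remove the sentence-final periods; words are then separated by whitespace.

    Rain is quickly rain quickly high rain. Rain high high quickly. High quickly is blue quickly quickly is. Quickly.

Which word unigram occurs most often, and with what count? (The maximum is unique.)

Unigram frequencies (highest first):
  quickly: 7
  rain: 4
  high: 4
  is: 3
  blue: 1

"quickly", 7 times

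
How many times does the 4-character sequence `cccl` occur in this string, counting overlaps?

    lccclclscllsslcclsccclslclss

2

Sliding a length-4 window over the 28 characters (25 positions):
  position 2–5: cccl
  position 19–22: cccl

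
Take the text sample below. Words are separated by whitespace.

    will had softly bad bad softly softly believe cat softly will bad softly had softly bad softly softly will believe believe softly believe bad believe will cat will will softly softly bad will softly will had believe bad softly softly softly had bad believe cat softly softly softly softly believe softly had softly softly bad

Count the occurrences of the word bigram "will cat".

1

Scanning the 54 overlapping bigram windows for "will cat":
  position 26–27: will cat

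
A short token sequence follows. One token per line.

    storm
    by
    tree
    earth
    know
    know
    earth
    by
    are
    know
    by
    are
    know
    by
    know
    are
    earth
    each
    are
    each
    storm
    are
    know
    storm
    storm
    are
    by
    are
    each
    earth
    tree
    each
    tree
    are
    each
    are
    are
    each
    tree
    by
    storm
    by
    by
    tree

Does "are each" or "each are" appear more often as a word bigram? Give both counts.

"are each": 4 occurrences
"each are": 2 occurrences

"are each" (4 vs 2)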